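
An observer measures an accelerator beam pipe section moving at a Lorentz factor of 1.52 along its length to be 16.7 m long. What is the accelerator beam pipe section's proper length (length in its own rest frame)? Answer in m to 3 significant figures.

γ = 1.52 (given)
L₀ = γL = 1.52 × 16.7 = 25.4 m

L₀ ≈ 25.4 m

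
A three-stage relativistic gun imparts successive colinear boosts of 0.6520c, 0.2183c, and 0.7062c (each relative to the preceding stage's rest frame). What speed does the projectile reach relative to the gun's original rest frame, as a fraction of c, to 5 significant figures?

u ≈ 0.95451c

Compose boost 2: (0.2183 + 0.6520)/(1 + 0.2183×0.6520) = 0.87030/1.142332 = 0.7618628
Compose boost 3: (0.7062 + 0.7618628)/(1 + 0.7062×0.7618628) = 1.468063/1.538028 = 0.95451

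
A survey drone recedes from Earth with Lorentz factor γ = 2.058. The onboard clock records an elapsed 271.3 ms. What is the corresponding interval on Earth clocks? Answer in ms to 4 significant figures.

γ = 2.058 (given)
Time dilation: Δt = γτ₀ = 2.058 × 271.3 ms = 558.3 ms

Δt ≈ 558.3 ms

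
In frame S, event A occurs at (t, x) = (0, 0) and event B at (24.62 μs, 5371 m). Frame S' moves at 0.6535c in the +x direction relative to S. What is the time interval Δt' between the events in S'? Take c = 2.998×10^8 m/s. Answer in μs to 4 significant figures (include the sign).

γ = 1/√(1 − 0.6535²) = 1.32113
Δt' = γ(Δt − vΔx/c²) = 1.32113 × (24.62 μs − 0.6535×5371 m / (2.998×10^8 m/s))
= 1.32113 × (12.9124 μs) = 17.06 μs

Δt' ≈ 17.06 μs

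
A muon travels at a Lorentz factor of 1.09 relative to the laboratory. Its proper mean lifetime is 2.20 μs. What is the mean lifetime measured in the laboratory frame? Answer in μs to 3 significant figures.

γ = 1.09 (given)
Time dilation: Δt = γτ₀ = 1.09 × 2.20 μs = 2.40 μs

Δt ≈ 2.40 μs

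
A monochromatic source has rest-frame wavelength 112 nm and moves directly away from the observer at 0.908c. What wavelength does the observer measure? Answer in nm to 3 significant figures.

λ_obs ≈ 510 nm

Relativistic Doppler: λ_obs = λ_src √((1+β)/(1−β))
= 112 × √(1.9080/0.092000) = 112 × 4.5540 = 510 nm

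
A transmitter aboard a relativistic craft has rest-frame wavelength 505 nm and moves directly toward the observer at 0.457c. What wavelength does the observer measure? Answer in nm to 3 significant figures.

λ_obs ≈ 308 nm

Relativistic Doppler: λ_obs = λ_src √((1−β)/(1+β))
= 505 × √(0.54300/1.4570) = 505 × 0.61048 = 308 nm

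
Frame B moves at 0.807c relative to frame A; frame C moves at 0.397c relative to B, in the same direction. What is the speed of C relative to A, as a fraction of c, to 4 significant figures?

Compose boost 2: (0.397 + 0.807)/(1 + 0.397×0.807) = 1.204/1.32038 = 0.9119

u ≈ 0.9119c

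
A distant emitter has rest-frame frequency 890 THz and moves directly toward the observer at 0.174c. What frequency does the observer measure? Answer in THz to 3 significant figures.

f_obs ≈ 1060 THz

Relativistic Doppler: f_obs = f_src √((1+β)/(1−β))
= 890 × √(1.1740/0.82600) = 890 × 1.1922 = 1060 THz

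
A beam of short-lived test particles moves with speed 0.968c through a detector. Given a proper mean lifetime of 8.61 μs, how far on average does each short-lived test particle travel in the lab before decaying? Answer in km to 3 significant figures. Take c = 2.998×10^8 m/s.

γ = 1/√(1 − 0.968²) = 3.9849
Dilated lifetime: Δt = γτ₀ = 3.9849 × 8.61 μs = 34.310 μs
d = vΔt = 0.968c × 34.310 μs = 2.9021×10^8 m/s × 3.4310×10^-5 s = 9.96 km

d ≈ 9.96 km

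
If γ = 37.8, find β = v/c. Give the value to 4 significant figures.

β ≈ 0.9997

β = √(1 − 1/γ²) = √(1 − 1/37.8²) = √(0.999300) = 0.9997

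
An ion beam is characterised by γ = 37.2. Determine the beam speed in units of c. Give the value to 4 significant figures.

β = √(1 − 1/γ²) = √(1 − 1/37.2²) = √(0.999277) = 0.9996

β ≈ 0.9996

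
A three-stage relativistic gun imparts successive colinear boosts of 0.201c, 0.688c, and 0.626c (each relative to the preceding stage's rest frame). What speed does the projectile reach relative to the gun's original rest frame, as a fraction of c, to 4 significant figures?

Compose boost 2: (0.688 + 0.201)/(1 + 0.688×0.201) = 0.8890/1.13829 = 0.780997
Compose boost 3: (0.626 + 0.780997)/(1 + 0.626×0.780997) = 1.40700/1.48890 = 0.9450

u ≈ 0.9450c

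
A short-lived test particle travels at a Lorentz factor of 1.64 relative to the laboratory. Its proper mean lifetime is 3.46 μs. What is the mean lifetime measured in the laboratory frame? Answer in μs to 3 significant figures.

γ = 1.64 (given)
Time dilation: Δt = γτ₀ = 1.64 × 3.46 μs = 5.67 μs

Δt ≈ 5.67 μs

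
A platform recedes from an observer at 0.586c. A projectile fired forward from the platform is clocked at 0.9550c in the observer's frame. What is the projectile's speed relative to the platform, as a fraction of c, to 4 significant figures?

u' ≈ 0.8379c

Inverse velocity addition: u' = (u − v)/(1 − uv/c²)
= (0.9550 − 0.586)/(1 − 0.9550×0.586) = 0.3690/0.440370 = 0.8379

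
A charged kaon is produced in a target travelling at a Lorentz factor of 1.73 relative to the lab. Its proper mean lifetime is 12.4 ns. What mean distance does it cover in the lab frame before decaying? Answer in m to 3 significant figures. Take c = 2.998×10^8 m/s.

β = √(1 − 1/γ²) = √(1 − 1/1.73²) = 0.81601
Dilated lifetime: Δt = γτ₀ = 1.73 × 12.4 ns = 21.452 ns
d = vΔt = 0.81601c × 21.452 ns = 2.4464×10^8 m/s × 2.1452×10^-8 s = 5.25 m

d ≈ 5.25 m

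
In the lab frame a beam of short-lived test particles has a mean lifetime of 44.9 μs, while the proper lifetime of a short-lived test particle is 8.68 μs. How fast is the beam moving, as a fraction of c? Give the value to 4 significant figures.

γ = Δt/τ₀ = 44.9/8.68 = 5.17281
β = √(1 − 1/γ²) = √(1 − 1/5.17281²) = 0.9811

β ≈ 0.9811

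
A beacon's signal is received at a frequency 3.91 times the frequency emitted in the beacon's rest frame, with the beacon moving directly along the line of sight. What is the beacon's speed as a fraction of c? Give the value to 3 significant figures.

f_obs/f_src = √((1+β)/(1−β)) = 3.91  ⇒  (1+β)/(1−β) = 15.288
β = |1 − D²|/(1 + D²) = |1 − 15.288|/(1 + 15.288) = 0.877

β ≈ 0.877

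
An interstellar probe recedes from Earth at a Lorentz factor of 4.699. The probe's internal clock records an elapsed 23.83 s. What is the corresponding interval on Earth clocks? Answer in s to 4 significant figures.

Δt ≈ 112.0 s

γ = 4.699 (given)
Time dilation: Δt = γτ₀ = 4.699 × 23.83 s = 112.0 s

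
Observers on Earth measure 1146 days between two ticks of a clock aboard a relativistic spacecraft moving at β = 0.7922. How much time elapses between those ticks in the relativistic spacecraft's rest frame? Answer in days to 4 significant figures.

γ = 1/√(1 − 0.7922²) = 1.63864
Proper time: τ₀ = Δt/γ = 1146/1.63864 = 699.4 days

τ₀ ≈ 699.4 days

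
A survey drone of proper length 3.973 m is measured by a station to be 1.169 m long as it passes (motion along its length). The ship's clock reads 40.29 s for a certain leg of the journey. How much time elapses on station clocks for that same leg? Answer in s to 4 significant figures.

Length contraction ⇒ γ = L₀/L = 3.973/1.169 = 3.39863
Time dilation: Δt = γτ₀ = 3.39863 × 40.29 s = 136.9 s

Δt ≈ 136.9 s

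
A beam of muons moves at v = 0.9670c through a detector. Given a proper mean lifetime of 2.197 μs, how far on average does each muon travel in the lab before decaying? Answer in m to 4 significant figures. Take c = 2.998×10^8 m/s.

d ≈ 2500 m

γ = 1/√(1 − 0.9670²) = 3.92501
Dilated lifetime: Δt = γτ₀ = 3.92501 × 2.197 μs = 8.62325 μs
d = vΔt = 0.9670c × 8.62325 μs = 2.89907×10^8 m/s × 8.62325×10^-6 s = 2500 m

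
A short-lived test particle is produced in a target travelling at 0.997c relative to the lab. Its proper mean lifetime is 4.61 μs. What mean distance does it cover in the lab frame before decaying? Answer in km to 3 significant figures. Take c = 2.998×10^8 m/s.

d ≈ 17.8 km

γ = 1/√(1 − 0.997²) = 12.920
Dilated lifetime: Δt = γτ₀ = 12.920 × 4.61 μs = 59.560 μs
d = vΔt = 0.997c × 59.560 μs = 2.9890×10^8 m/s × 5.9560×10^-5 s = 17.8 km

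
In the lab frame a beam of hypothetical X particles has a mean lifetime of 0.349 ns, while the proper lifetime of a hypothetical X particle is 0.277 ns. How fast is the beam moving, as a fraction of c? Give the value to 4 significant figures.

β ≈ 0.6083

γ = Δt/τ₀ = 0.349/0.277 = 1.25993
β = √(1 − 1/γ²) = √(1 − 1/1.25993²) = 0.6083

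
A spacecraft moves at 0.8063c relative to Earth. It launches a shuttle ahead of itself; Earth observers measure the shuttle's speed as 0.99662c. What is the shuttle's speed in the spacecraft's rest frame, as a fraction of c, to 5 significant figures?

Inverse velocity addition: u' = (u − v)/(1 − uv/c²)
= (0.99662 − 0.8063)/(1 − 0.99662×0.8063) = 0.19032/0.1964253 = 0.96892

u' ≈ 0.96892c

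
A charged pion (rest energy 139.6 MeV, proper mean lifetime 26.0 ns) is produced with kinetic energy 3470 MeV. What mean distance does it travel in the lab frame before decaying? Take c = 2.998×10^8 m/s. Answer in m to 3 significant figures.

γ = 1 + K/(m₀c²) = 1 + 3470/139.6 = 25.857
β = √(1 − 1/γ²) = 0.99925
Dilated lifetime: γτ₀ = 25.857 × 26.0 ns = 672.28 ns
d = βc·γτ₀ = 0.99925 × (2.998×10^8 m/s) × 6.7228×10^-7 s = 201 m

d ≈ 201 m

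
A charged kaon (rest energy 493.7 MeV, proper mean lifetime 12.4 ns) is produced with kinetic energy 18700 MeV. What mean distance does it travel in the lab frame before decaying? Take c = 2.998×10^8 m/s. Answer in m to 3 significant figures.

d ≈ 144 m

γ = 1 + K/(m₀c²) = 1 + 18700/493.7 = 38.877
β = √(1 − 1/γ²) = 0.99967
Dilated lifetime: γτ₀ = 38.877 × 12.4 ns = 482.08 ns
d = βc·γτ₀ = 0.99967 × (2.998×10^8 m/s) × 4.8208×10^-7 s = 144 m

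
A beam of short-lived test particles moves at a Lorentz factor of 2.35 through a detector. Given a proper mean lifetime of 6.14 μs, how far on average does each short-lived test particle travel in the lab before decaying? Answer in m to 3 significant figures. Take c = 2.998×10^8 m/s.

β = √(1 − 1/γ²) = √(1 − 1/2.35²) = 0.90494
Dilated lifetime: Δt = γτ₀ = 2.35 × 6.14 μs = 14.429 μs
d = vΔt = 0.90494c × 14.429 μs = 2.7130×10^8 m/s × 1.4429×10^-5 s = 3910 m

d ≈ 3910 m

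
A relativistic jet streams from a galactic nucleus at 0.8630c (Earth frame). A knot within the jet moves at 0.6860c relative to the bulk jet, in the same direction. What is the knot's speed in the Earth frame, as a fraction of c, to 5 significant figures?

Relativistic velocity addition: u = (u' + v)/(1 + u'v/c²)
= (0.6860 + 0.8630)/(1 + 0.6860×0.8630) = 1.5490/1.592018 = 0.97298

u ≈ 0.97298c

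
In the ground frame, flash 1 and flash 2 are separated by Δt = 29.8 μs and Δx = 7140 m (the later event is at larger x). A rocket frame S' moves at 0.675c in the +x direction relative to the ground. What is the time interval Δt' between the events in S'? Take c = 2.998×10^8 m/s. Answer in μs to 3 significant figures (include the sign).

γ = 1/√(1 − 0.675²) = 1.3553
Δt' = γ(Δt − vΔx/c²) = 1.3553 × (29.8 μs − 0.675×7140 m / (2.998×10^8 m/s))
= 1.3553 × (13.724 μs) = 18.6 μs

Δt' ≈ 18.6 μs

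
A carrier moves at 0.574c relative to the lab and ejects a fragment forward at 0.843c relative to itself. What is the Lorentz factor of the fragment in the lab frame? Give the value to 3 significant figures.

γ ≈ 3.37

u_lab = (0.843 + 0.574)/(1 + 0.843×0.574) = 1.417/1.48388 = 0.954928
γ = 1/√(1 − 0.954928²) = 3.37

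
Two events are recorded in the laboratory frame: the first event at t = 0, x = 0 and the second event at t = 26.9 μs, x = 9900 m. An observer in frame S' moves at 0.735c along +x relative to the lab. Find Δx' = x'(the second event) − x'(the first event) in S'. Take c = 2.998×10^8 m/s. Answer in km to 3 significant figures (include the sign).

γ = 1/√(1 − 0.735²) = 1.4748
Δx' = γ(Δx − vΔt) = 1.4748 × (9900 m − 0.735×(2.998×10^8 m/s)×26.9×10^-6 s)
= 1.4748 × (3972.5 m) = 5.86 km

Δx' ≈ 5.86 km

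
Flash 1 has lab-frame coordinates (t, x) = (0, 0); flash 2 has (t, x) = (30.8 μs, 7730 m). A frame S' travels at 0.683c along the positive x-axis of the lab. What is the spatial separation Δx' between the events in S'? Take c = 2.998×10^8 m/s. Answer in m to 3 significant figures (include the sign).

γ = 1/√(1 − 0.683²) = 1.3691
Δx' = γ(Δx − vΔt) = 1.3691 × (7730 m − 0.683×(2.998×10^8 m/s)×30.8×10^-6 s)
= 1.3691 × (1423.3 m) = 1950 m

Δx' ≈ 1950 m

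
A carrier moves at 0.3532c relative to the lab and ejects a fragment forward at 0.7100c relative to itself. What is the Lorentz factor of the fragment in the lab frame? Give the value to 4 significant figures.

γ ≈ 1.899

u_lab = (0.7100 + 0.3532)/(1 + 0.7100×0.3532) = 1.0632/1.250772 = 0.8500350
γ = 1/√(1 − 0.8500350²) = 1.899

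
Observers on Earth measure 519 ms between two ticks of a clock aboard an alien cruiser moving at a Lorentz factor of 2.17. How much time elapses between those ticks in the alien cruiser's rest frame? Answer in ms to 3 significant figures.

γ = 2.17 (given)
Proper time: τ₀ = Δt/γ = 519/2.17 = 239 ms

τ₀ ≈ 239 ms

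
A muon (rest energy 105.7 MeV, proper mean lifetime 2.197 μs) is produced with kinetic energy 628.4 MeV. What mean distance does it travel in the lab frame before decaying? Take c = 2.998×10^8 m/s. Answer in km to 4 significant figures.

γ = 1 + K/(m₀c²) = 1 + 628.4/105.7 = 6.94513
β = √(1 − 1/γ²) = 0.989580
Dilated lifetime: γτ₀ = 6.94513 × 2.197 μs = 15.2584 μs
d = βc·γτ₀ = 0.989580 × (2.998×10^8 m/s) × 1.52584×10^-5 s = 4.527 km

d ≈ 4.527 km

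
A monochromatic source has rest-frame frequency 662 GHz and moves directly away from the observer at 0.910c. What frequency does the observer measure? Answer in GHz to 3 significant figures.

Relativistic Doppler: f_obs = f_src √((1−β)/(1+β))
= 662 × √(0.090000/1.9100) = 662 × 0.21707 = 144 GHz

f_obs ≈ 144 GHz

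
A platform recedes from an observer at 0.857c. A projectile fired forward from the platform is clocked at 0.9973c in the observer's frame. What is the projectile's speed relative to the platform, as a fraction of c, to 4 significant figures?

Inverse velocity addition: u' = (u − v)/(1 − uv/c²)
= (0.9973 − 0.857)/(1 − 0.9973×0.857) = 0.1403/0.145314 = 0.9655

u' ≈ 0.9655c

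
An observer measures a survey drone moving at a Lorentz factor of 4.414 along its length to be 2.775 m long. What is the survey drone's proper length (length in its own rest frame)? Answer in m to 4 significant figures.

L₀ ≈ 12.25 m

γ = 4.414 (given)
L₀ = γL = 4.414 × 2.775 = 12.25 m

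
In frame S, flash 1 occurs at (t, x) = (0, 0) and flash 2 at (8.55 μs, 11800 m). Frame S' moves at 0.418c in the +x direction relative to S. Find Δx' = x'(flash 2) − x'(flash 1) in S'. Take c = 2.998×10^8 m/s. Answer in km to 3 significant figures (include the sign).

Δx' ≈ 11.8 km

γ = 1/√(1 − 0.418²) = 1.1008
Δx' = γ(Δx − vΔt) = 1.1008 × (11800 m − 0.418×(2.998×10^8 m/s)×8.55×10^-6 s)
= 1.1008 × (10729 m) = 11.8 km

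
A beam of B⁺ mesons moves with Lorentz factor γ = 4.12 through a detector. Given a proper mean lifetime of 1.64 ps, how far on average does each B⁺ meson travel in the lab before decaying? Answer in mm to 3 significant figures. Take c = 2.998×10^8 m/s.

d ≈ 1.97 mm

β = √(1 − 1/γ²) = √(1 − 1/4.12²) = 0.97010
Dilated lifetime: Δt = γτ₀ = 4.12 × 1.64 ps = 6.7568 ps
d = vΔt = 0.97010c × 6.7568 ps = 2.9084×10^8 m/s × 6.7568×10^-12 s = 1.97 mm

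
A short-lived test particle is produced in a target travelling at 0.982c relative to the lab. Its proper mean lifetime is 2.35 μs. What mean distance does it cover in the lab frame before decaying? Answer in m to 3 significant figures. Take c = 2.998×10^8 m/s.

d ≈ 3660 m

γ = 1/√(1 − 0.982²) = 5.2943
Dilated lifetime: Δt = γτ₀ = 5.2943 × 2.35 μs = 12.442 μs
d = vΔt = 0.982c × 12.442 μs = 2.9440×10^8 m/s × 1.2442×10^-5 s = 3660 m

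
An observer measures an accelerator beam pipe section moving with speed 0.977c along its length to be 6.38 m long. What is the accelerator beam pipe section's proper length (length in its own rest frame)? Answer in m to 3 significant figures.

L₀ ≈ 29.9 m

γ = 1/√(1 − 0.977²) = 4.6896
L₀ = γL = 4.6896 × 6.38 = 29.9 m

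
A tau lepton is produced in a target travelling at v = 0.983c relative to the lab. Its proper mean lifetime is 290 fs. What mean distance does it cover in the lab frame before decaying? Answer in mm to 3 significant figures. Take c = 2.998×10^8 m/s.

γ = 1/√(1 − 0.983²) = 5.4465
Dilated lifetime: Δt = γτ₀ = 5.4465 × 290 fs = 1579.5 fs
d = vΔt = 0.983c × 1579.5 fs = 2.9470×10^8 m/s × 1.5795×10^-12 s = 0.465 mm

d ≈ 0.465 mm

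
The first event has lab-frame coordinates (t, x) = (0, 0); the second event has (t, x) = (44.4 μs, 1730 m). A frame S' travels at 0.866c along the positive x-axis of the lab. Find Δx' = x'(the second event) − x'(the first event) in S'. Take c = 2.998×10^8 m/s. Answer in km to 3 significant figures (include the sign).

γ = 1/√(1 − 0.866²) = 1.9998
Δx' = γ(Δx − vΔt) = 1.9998 × (1730 m − 0.866×(2.998×10^8 m/s)×44.4×10^-6 s)
= 1.9998 × (-9797.4 m) = -19.6 km

Δx' ≈ -19.6 km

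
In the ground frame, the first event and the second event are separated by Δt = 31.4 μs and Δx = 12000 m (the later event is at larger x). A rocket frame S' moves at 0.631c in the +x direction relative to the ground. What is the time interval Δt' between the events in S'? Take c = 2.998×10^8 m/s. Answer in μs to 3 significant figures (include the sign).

γ = 1/√(1 − 0.631²) = 1.2890
Δt' = γ(Δt − vΔx/c²) = 1.2890 × (31.4 μs − 0.631×12000 m / (2.998×10^8 m/s))
= 1.2890 × (6.1432 μs) = 7.92 μs

Δt' ≈ 7.92 μs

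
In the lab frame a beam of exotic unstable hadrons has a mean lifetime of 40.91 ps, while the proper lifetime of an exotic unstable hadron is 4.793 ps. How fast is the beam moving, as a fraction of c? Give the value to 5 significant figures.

β ≈ 0.99311

γ = Δt/τ₀ = 40.91/4.793 = 8.535364
β = √(1 − 1/γ²) = √(1 − 1/8.535364²) = 0.99311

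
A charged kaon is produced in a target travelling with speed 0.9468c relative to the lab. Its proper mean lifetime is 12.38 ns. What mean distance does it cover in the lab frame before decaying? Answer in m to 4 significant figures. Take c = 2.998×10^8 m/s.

d ≈ 10.92 m

γ = 1/√(1 − 0.9468²) = 3.10730
Dilated lifetime: Δt = γτ₀ = 3.10730 × 12.38 ns = 38.4684 ns
d = vΔt = 0.9468c × 38.4684 ns = 2.83851×10^8 m/s × 3.84684×10^-8 s = 10.92 m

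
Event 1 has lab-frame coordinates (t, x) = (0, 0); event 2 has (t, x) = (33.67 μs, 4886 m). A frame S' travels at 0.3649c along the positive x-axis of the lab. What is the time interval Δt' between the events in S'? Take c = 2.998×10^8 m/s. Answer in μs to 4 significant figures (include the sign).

γ = 1/√(1 − 0.3649²) = 1.07406
Δt' = γ(Δt − vΔx/c²) = 1.07406 × (33.67 μs − 0.3649×4886 m / (2.998×10^8 m/s))
= 1.07406 × (27.7230 μs) = 29.78 μs

Δt' ≈ 29.78 μs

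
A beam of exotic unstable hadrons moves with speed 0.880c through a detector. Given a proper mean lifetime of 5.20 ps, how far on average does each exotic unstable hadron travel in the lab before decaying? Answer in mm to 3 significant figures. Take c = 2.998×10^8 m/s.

d ≈ 2.89 mm

γ = 1/√(1 − 0.880²) = 2.1054
Dilated lifetime: Δt = γτ₀ = 2.1054 × 5.20 ps = 10.948 ps
d = vΔt = 0.880c × 10.948 ps = 2.6382×10^8 m/s × 1.0948×10^-11 s = 2.89 mm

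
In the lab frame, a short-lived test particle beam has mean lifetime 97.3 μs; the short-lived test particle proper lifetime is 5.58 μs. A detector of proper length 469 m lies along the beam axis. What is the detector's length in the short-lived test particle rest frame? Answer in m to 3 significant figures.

L ≈ 26.9 m

Time dilation ⇒ γ = Δt/τ₀ = 97.3/5.58 = 17.437
Length contraction: L = L₀/γ = 469/17.437 = 26.9 m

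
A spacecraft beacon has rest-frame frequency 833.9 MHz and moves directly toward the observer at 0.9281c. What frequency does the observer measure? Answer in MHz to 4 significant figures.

Relativistic Doppler: f_obs = f_src √((1+β)/(1−β))
= 833.9 × √(1.92810/0.0719000) = 833.9 × 5.17846 = 4318 MHz

f_obs ≈ 4318 MHz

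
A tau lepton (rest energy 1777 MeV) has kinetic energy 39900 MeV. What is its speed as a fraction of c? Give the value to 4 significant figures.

β ≈ 0.9991

γ = 1 + K/(m₀c²) = 1 + 39900/1777 = 23.4536
β = √(1 − 1/γ²) = 0.9991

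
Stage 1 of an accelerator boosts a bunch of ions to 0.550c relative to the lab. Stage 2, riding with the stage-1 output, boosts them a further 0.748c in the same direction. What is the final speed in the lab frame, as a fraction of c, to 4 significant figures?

u ≈ 0.9197c

Compose boost 2: (0.748 + 0.550)/(1 + 0.748×0.550) = 1.298/1.41140 = 0.9197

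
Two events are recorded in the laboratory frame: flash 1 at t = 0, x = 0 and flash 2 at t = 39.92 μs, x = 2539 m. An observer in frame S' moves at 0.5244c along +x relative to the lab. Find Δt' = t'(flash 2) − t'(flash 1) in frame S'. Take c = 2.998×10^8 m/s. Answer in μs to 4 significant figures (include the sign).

Δt' ≈ 41.67 μs

γ = 1/√(1 − 0.5244²) = 1.17444
Δt' = γ(Δt − vΔx/c²) = 1.17444 × (39.92 μs − 0.5244×2539 m / (2.998×10^8 m/s))
= 1.17444 × (35.4789 μs) = 41.67 μs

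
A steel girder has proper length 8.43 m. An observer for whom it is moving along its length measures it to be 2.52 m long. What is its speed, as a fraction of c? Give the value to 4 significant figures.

β ≈ 0.9543

γ = L₀/L = 8.43/2.52 = 3.34524
β = √(1 − 1/γ²) = 0.9543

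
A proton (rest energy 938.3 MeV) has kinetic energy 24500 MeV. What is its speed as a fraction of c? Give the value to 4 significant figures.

γ = 1 + K/(m₀c²) = 1 + 24500/938.3 = 27.1111
β = √(1 − 1/γ²) = 0.9993

β ≈ 0.9993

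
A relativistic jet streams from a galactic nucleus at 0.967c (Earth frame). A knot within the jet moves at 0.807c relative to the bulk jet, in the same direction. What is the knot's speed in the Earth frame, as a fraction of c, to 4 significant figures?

u ≈ 0.9964c

Relativistic velocity addition: u = (u' + v)/(1 + u'v/c²)
= (0.807 + 0.967)/(1 + 0.807×0.967) = 1.774/1.78037 = 0.9964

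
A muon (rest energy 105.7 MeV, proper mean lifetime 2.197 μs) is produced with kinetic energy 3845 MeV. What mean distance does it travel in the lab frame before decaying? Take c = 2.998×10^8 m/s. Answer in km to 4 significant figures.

γ = 1 + K/(m₀c²) = 1 + 3845/105.7 = 37.3765
β = √(1 − 1/γ²) = 0.999642
Dilated lifetime: γτ₀ = 37.3765 × 2.197 μs = 82.1163 μs
d = βc·γτ₀ = 0.999642 × (2.998×10^8 m/s) × 8.21163×10^-5 s = 24.61 km

d ≈ 24.61 km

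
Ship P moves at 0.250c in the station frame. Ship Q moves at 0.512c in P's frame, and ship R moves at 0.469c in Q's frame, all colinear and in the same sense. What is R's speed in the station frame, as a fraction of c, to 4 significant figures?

u ≈ 0.8692c

Compose boost 2: (0.512 + 0.250)/(1 + 0.512×0.250) = 0.7620/1.12800 = 0.675532
Compose boost 3: (0.469 + 0.675532)/(1 + 0.469×0.675532) = 1.14453/1.31682 = 0.8692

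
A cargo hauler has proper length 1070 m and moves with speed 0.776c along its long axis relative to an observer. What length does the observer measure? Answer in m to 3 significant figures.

L ≈ 675 m

γ = 1/√(1 − 0.776²) = 1.5855
Length contraction: L = L₀/γ = 1070/1.5855 = 675 m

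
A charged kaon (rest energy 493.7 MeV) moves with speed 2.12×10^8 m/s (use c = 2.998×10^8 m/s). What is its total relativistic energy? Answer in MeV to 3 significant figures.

E ≈ 698 MeV

β = v/c = 2.12×10^8 / 2.998×10^8 = 0.70714
γ = 1/√(1 − 0.70714²) = 1.4143
E = γm₀c² = 1.4143 × 493.7 MeV = 698 MeV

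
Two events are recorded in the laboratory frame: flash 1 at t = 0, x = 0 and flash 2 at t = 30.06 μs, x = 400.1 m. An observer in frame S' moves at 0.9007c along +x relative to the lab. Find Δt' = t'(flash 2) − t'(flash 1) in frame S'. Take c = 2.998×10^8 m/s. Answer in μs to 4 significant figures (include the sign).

Δt' ≈ 66.43 μs

γ = 1/√(1 − 0.9007²) = 2.30181
Δt' = γ(Δt − vΔx/c²) = 2.30181 × (30.06 μs − 0.9007×400.1 m / (2.998×10^8 m/s))
= 2.30181 × (28.8580 μs) = 66.43 μs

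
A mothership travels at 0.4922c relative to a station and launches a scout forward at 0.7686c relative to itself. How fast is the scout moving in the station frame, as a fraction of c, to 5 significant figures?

u ≈ 0.91475c

Compose boost 2: (0.7686 + 0.4922)/(1 + 0.7686×0.4922) = 1.2608/1.378305 = 0.91475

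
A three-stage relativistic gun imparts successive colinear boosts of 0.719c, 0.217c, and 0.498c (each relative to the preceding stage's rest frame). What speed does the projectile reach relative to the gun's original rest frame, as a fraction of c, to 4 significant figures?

Compose boost 2: (0.217 + 0.719)/(1 + 0.217×0.719) = 0.9360/1.15602 = 0.809672
Compose boost 3: (0.498 + 0.809672)/(1 + 0.498×0.809672) = 1.30767/1.40322 = 0.9319

u ≈ 0.9319c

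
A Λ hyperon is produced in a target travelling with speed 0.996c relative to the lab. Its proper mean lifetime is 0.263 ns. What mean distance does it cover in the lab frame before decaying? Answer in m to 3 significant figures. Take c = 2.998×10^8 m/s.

γ = 1/√(1 − 0.996²) = 11.192
Dilated lifetime: Δt = γτ₀ = 11.192 × 0.263 ns = 2.9434 ns
d = vΔt = 0.996c × 2.9434 ns = 2.9860×10^8 m/s × 2.9434×10^-9 s = 0.879 m

d ≈ 0.879 m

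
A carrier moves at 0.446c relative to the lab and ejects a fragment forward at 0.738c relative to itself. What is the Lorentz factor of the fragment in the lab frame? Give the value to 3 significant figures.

u_lab = (0.738 + 0.446)/(1 + 0.738×0.446) = 1.184/1.32915 = 0.890796
γ = 1/√(1 − 0.890796²) = 2.20

γ ≈ 2.20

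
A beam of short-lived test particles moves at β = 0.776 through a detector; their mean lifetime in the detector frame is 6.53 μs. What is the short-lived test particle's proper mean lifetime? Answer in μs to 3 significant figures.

τ₀ ≈ 4.12 μs

γ = 1/√(1 − 0.776²) = 1.5855
Proper time: τ₀ = Δt/γ = 6.53/1.5855 = 4.12 μs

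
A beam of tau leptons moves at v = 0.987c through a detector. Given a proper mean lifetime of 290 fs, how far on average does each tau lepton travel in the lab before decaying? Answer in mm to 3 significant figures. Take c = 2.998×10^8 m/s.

γ = 1/√(1 − 0.987²) = 6.2220
Dilated lifetime: Δt = γτ₀ = 6.2220 × 290 fs = 1804.4 fs
d = vΔt = 0.987c × 1804.4 fs = 2.9590×10^8 m/s × 1.8044×10^-12 s = 0.534 mm

d ≈ 0.534 mm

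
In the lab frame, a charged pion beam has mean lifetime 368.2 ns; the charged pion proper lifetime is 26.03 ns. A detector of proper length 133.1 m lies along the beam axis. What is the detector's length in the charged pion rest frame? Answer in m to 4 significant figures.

L ≈ 9.410 m

Time dilation ⇒ γ = Δt/τ₀ = 368.2/26.03 = 14.1452
Length contraction: L = L₀/γ = 133.1/14.1452 = 9.410 m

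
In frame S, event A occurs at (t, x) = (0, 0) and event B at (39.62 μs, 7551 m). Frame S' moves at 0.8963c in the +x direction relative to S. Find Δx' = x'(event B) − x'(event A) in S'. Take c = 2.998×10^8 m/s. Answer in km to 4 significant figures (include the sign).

γ = 1/√(1 − 0.8963²) = 2.25505
Δx' = γ(Δx − vΔt) = 2.25505 × (7551 m − 0.8963×(2.998×10^8 m/s)×39.62×10^-6 s)
= 2.25505 × (-3095.32 m) = -6.980 km

Δx' ≈ -6.980 km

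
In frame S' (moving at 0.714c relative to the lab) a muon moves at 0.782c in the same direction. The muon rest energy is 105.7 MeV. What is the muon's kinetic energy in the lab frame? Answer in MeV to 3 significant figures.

K ≈ 272 MeV

u_lab = (0.782 + 0.714)/(1 + 0.782×0.714) = 0.959991
γ = 1/√(1 − 0.959991²) = 3.5710
K = (γ − 1)m₀c² = (3.5710 − 1) × 105.7 = 2.5710 × 105.7 = 272 MeV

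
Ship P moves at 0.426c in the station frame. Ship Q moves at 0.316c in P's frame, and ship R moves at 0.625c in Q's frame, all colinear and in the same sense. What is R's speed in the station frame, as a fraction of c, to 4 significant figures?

Compose boost 2: (0.316 + 0.426)/(1 + 0.316×0.426) = 0.7420/1.13462 = 0.653966
Compose boost 3: (0.625 + 0.653966)/(1 + 0.625×0.653966) = 1.27897/1.40873 = 0.9079

u ≈ 0.9079c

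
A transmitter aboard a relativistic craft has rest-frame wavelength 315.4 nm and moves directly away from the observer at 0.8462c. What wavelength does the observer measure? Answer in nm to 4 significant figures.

λ_obs ≈ 1093 nm

Relativistic Doppler: λ_obs = λ_src √((1+β)/(1−β))
= 315.4 × √(1.84620/0.153800) = 315.4 × 3.46466 = 1093 nm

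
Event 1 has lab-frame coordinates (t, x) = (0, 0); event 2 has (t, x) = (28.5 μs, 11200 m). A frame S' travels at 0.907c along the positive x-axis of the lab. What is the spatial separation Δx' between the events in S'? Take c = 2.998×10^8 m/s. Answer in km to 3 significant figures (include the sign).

γ = 1/√(1 − 0.907²) = 2.3746
Δx' = γ(Δx − vΔt) = 2.3746 × (11200 m − 0.907×(2.998×10^8 m/s)×28.5×10^-6 s)
= 2.3746 × (3450.3 m) = 8.19 km

Δx' ≈ 8.19 km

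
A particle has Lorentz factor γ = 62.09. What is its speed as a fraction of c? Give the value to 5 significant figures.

β ≈ 0.99987

β = √(1 − 1/γ²) = √(1 − 1/62.09²) = √(0.9997406) = 0.99987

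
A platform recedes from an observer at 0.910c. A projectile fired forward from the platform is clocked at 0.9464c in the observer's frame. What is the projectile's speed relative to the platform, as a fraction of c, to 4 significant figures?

Inverse velocity addition: u' = (u − v)/(1 − uv/c²)
= (0.9464 − 0.910)/(1 − 0.9464×0.910) = 0.03640/0.138776 = 0.2623

u' ≈ 0.2623c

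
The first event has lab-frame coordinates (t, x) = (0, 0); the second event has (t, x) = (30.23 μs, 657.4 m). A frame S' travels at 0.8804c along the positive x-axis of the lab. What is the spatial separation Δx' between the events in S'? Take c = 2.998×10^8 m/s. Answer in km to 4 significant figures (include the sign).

γ = 1/√(1 − 0.8804²) = 2.10867
Δx' = γ(Δx − vΔt) = 2.10867 × (657.4 m − 0.8804×(2.998×10^8 m/s)×30.23×10^-6 s)
= 2.10867 × (-7321.62 m) = -15.44 km

Δx' ≈ -15.44 km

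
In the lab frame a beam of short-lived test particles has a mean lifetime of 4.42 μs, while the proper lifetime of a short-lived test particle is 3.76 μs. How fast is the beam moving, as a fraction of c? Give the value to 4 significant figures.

β ≈ 0.5257

γ = Δt/τ₀ = 4.42/3.76 = 1.17553
β = √(1 − 1/γ²) = √(1 − 1/1.17553²) = 0.5257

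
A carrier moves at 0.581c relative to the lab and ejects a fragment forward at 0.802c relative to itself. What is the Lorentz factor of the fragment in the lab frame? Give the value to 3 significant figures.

u_lab = (0.802 + 0.581)/(1 + 0.802×0.581) = 1.383/1.46596 = 0.943408
γ = 1/√(1 − 0.943408²) = 3.02

γ ≈ 3.02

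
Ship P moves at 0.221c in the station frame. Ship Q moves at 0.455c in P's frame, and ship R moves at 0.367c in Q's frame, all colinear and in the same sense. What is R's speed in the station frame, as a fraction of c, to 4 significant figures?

u ≈ 0.8007c

Compose boost 2: (0.455 + 0.221)/(1 + 0.455×0.221) = 0.6760/1.10055 = 0.614236
Compose boost 3: (0.367 + 0.614236)/(1 + 0.367×0.614236) = 0.981236/1.22542 = 0.8007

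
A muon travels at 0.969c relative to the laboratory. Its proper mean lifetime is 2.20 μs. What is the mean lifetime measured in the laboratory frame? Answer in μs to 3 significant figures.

γ = 1/√(1 − 0.969²) = 4.0476
Time dilation: Δt = γτ₀ = 4.0476 × 2.20 μs = 8.90 μs

Δt ≈ 8.90 μs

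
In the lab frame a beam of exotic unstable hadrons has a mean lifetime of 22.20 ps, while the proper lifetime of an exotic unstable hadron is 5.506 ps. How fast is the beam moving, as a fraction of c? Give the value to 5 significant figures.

β ≈ 0.96876

γ = Δt/τ₀ = 22.20/5.506 = 4.031965
β = √(1 − 1/γ²) = √(1 − 1/4.031965²) = 0.96876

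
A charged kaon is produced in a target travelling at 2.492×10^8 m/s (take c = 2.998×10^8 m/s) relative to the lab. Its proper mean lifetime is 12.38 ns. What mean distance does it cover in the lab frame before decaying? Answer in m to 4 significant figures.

d ≈ 5.549 m

β = v/c = 2.492×10^8 / 2.998×10^8 = 0.831221
γ = 1/√(1 − 0.831221²) = 1.79875
Dilated lifetime: Δt = γτ₀ = 1.79875 × 12.38 ns = 22.2685 ns
d = vΔt = 0.831221c × 22.2685 ns = 2.49200×10^8 m/s × 2.22685×10^-8 s = 5.549 m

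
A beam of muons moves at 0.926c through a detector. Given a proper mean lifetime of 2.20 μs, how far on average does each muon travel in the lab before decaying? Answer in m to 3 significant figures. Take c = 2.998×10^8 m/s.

γ = 1/√(1 − 0.926²) = 2.6488
Dilated lifetime: Δt = γτ₀ = 2.6488 × 2.20 μs = 5.8275 μs
d = vΔt = 0.926c × 5.8275 μs = 2.7761×10^8 m/s × 5.8275×10^-6 s = 1620 m

d ≈ 1620 m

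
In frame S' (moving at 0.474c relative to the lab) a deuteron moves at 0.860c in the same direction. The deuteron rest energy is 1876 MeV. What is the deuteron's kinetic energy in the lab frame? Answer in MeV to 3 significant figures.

K ≈ 4000 MeV

u_lab = (0.860 + 0.474)/(1 + 0.860×0.474) = 0.947685
γ = 1/√(1 − 0.947685²) = 3.1328
K = (γ − 1)m₀c² = (3.1328 − 1) × 1876 = 2.1328 × 1876 = 4000 MeV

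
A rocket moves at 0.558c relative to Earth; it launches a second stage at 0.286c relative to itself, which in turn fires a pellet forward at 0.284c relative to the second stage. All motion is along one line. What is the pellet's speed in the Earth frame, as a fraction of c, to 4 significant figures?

Compose boost 2: (0.286 + 0.558)/(1 + 0.286×0.558) = 0.8440/1.15959 = 0.727845
Compose boost 3: (0.284 + 0.727845)/(1 + 0.284×0.727845) = 1.01184/1.20671 = 0.8385

u ≈ 0.8385c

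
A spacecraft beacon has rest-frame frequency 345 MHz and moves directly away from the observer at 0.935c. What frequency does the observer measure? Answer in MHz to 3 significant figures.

f_obs ≈ 63.2 MHz

Relativistic Doppler: f_obs = f_src √((1−β)/(1+β))
= 345 × √(0.065000/1.9350) = 345 × 0.18328 = 63.2 MHz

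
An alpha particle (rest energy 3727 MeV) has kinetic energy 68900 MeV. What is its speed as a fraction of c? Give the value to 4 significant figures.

β ≈ 0.9987

γ = 1 + K/(m₀c²) = 1 + 68900/3727 = 19.4867
β = √(1 − 1/γ²) = 0.9987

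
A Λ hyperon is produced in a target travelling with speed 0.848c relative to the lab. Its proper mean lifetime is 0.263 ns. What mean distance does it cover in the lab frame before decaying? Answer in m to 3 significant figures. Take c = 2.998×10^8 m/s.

γ = 1/√(1 − 0.848²) = 1.8868
Dilated lifetime: Δt = γτ₀ = 1.8868 × 0.263 ns = 0.49623 ns
d = vΔt = 0.848c × 0.49623 ns = 2.5423×10^8 m/s × 4.9623×10^-10 s = 0.126 m

d ≈ 0.126 m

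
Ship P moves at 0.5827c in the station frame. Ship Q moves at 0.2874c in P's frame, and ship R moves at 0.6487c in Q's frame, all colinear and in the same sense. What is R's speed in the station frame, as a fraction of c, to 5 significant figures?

Compose boost 2: (0.2874 + 0.5827)/(1 + 0.2874×0.5827) = 0.87010/1.167468 = 0.7452881
Compose boost 3: (0.6487 + 0.7452881)/(1 + 0.6487×0.7452881) = 1.393988/1.483468 = 0.93968

u ≈ 0.93968c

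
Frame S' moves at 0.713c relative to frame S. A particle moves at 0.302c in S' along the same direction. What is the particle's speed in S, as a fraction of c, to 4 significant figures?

Relativistic velocity addition: u = (u' + v)/(1 + u'v/c²)
= (0.302 + 0.713)/(1 + 0.302×0.713) = 1.015/1.21533 = 0.8352

u ≈ 0.8352c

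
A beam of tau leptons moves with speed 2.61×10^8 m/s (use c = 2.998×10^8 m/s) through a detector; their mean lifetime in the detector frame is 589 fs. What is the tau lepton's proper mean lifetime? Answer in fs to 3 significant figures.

β = v/c = 2.61×10^8 / 2.998×10^8 = 0.87058
γ = 1/√(1 − 0.87058²) = 2.0324
Proper time: τ₀ = Δt/γ = 589/2.0324 = 290 fs

τ₀ ≈ 290 fs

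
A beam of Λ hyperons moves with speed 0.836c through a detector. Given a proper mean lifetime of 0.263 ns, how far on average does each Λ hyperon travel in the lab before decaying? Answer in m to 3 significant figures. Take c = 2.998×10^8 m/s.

d ≈ 0.120 m

γ = 1/√(1 − 0.836²) = 1.8224
Dilated lifetime: Δt = γτ₀ = 1.8224 × 0.263 ns = 0.47929 ns
d = vΔt = 0.836c × 0.47929 ns = 2.5063×10^8 m/s × 4.7929×10^-10 s = 0.120 m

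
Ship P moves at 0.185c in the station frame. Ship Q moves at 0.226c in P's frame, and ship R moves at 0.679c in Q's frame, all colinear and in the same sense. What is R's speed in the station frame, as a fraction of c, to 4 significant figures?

u ≈ 0.8467c

Compose boost 2: (0.226 + 0.185)/(1 + 0.226×0.185) = 0.4110/1.04181 = 0.394506
Compose boost 3: (0.679 + 0.394506)/(1 + 0.679×0.394506) = 1.07351/1.26787 = 0.8467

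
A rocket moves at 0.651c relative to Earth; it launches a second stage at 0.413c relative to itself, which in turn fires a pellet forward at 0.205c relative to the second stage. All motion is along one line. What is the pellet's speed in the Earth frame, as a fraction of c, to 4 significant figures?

u ≈ 0.8905c

Compose boost 2: (0.413 + 0.651)/(1 + 0.413×0.651) = 1.064/1.26886 = 0.838546
Compose boost 3: (0.205 + 0.838546)/(1 + 0.205×0.838546) = 1.04355/1.17190 = 0.8905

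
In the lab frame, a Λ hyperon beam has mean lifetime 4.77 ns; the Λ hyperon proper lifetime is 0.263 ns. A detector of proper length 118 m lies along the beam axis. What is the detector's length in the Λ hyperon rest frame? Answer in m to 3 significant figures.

Time dilation ⇒ γ = Δt/τ₀ = 4.77/0.263 = 18.137
Length contraction: L = L₀/γ = 118/18.137 = 6.51 m

L ≈ 6.51 m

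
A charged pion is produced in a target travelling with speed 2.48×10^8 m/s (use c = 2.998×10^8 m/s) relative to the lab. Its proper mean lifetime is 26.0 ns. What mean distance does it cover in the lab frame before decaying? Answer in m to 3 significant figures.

β = v/c = 2.48×10^8 / 2.998×10^8 = 0.82722
γ = 1/√(1 − 0.82722²) = 1.7797
Dilated lifetime: Δt = γτ₀ = 1.7797 × 26.0 ns = 46.273 ns
d = vΔt = 0.82722c × 46.273 ns = 2.4800×10^8 m/s × 4.6273×10^-8 s = 11.5 m

d ≈ 11.5 m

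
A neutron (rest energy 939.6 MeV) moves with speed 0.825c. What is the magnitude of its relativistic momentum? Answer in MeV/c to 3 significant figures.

γ = 1/√(1 − 0.825²) = 1.7695
p = γβm₀c = 1.7695 × 0.825 × 939.6 MeV/c = 1370 MeV/c

p ≈ 1370 MeV/c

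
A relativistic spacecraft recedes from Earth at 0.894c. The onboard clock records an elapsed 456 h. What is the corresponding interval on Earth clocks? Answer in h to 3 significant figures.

Δt ≈ 1020 h

γ = 1/√(1 − 0.894²) = 2.2318
Time dilation: Δt = γτ₀ = 2.2318 × 456 h = 1020 h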